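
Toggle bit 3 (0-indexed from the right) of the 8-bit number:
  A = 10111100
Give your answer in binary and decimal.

Mask = 1 << 3 = 00001000
Bit 3 of A is 1; XOR with the mask flips it to 0.
  10111100
^ 00001000
----------
  10110100

Answer: 10110100 (180)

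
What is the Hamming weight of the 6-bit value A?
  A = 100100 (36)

100100
1-bits at positions (from bit 0 = LSB): 2, 5
Count = 2

Answer: 2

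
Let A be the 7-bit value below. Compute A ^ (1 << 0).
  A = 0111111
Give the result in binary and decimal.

Mask = 1 << 0 = 0000001
Bit 0 of A is 1; XOR with the mask flips it to 0.
  0111111
^ 0000001
---------
  0111110

Answer: 0111110 (62)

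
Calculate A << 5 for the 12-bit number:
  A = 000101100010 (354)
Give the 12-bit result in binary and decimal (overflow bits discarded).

Shift left by 5: drop the top 5 bit(s), append 5 zero(s) on the right.
  000101100010  ->  discard [00010], keep [1100010], append 00000
= 110001000000

Answer: 110001000000 (3136)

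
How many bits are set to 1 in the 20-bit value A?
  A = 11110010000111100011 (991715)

11110010000111100011
1-bits at positions (from bit 0 = LSB): 0, 1, 5, 6, 7, 8, 13, 16, 17, 18, 19
Count = 11

Answer: 11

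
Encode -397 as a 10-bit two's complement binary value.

1. Binary of +397:  0110001101
2. Invert bits:     1001110010
3. Add 1:           1001110011

Answer: 1001110011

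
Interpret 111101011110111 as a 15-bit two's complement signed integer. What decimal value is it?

MSB is 1, so the value is negative. Find the magnitude:
1. Invert bits:  000010100001000
2. Add 1:        000010100001001  = 1289
3. Apply sign:   -1289

Answer: -1289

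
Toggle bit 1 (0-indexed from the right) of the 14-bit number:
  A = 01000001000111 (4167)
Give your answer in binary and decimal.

Mask = 1 << 1 = 00000000000010
Bit 1 of A is 1; XOR with the mask flips it to 0.
  01000001000111
^ 00000000000010
----------------
  01000001000101

Answer: 01000001000101 (4165)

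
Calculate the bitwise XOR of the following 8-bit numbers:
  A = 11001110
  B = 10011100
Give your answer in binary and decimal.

Apply ^ to each column (1 where bits differ):
  11001110
^ 10011100
----------
  01010010

Answer: 01010010 (82)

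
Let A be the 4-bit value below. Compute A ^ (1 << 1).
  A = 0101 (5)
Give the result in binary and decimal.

Mask = 1 << 1 = 0010
Bit 1 of A is 0; XOR with the mask flips it to 1.
  0101
^ 0010
------
  0111

Answer: 0111 (7)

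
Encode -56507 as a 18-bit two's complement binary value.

1. Binary of +56507:  001101110010111011
2. Invert bits:     110010001101000100
3. Add 1:           110010001101000101

Answer: 110010001101000101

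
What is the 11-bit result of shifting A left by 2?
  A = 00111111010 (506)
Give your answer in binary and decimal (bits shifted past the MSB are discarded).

Shift left by 2: drop the top 2 bit(s), append 2 zero(s) on the right.
  00111111010  ->  discard [00], keep [111111010], append 00
= 11111101000

Answer: 11111101000 (2024)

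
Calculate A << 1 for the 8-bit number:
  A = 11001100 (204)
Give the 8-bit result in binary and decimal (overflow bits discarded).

Shift left by 1: drop the top 1 bit(s), append 1 zero(s) on the right.
  11001100  ->  discard [1], keep [1001100], append 0
= 10011000

Answer: 10011000 (152)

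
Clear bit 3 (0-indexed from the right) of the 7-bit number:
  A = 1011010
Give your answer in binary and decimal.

Mask = ~(1 << 3) = 1110111
Bit 3 of A is 1, so AND-ing with the mask clears it to 0.
  1011010
& 1110111
---------
  1010010

Answer: 1010010 (82)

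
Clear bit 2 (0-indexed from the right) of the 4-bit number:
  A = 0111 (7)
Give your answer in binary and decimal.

Mask = ~(1 << 2) = 1011
Bit 2 of A is 1, so AND-ing with the mask clears it to 0.
  0111
& 1011
------
  0011

Answer: 0011 (3)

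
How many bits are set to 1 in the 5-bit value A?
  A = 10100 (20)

10100
1-bits at positions (from bit 0 = LSB): 2, 4
Count = 2

Answer: 2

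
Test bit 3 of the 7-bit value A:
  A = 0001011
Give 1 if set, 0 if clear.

Bit 3 is the 4th from the right.
  0001011
     ^
That bit is 1.

Answer: 1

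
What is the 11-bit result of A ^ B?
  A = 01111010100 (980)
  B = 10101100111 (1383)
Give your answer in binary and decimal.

Apply ^ to each column (1 where bits differ):
  01111010100
^ 10101100111
-------------
  11010110011

Answer: 11010110011 (1715)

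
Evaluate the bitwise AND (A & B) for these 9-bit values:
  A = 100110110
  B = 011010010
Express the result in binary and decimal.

Apply & to each column (1 only where both bits are 1):
  100110110
& 011010010
-----------
  000010010

Answer: 000010010 (18)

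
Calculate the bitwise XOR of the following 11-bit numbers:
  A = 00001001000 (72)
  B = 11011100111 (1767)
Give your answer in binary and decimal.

Apply ^ to each column (1 where bits differ):
  00001001000
^ 11011100111
-------------
  11010101111

Answer: 11010101111 (1711)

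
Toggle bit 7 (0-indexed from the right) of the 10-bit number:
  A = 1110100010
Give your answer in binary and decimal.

Mask = 1 << 7 = 0010000000
Bit 7 of A is 1; XOR with the mask flips it to 0.
  1110100010
^ 0010000000
------------
  1100100010

Answer: 1100100010 (802)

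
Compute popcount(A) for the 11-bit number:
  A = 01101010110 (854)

01101010110
1-bits at positions (from bit 0 = LSB): 1, 2, 4, 6, 8, 9
Count = 6

Answer: 6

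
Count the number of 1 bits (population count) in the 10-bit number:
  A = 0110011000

0110011000
1-bits at positions (from bit 0 = LSB): 3, 4, 7, 8
Count = 4

Answer: 4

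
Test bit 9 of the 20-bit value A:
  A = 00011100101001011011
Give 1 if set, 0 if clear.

Bit 9 is the 10th from the right.
  00011100101001011011
            ^
That bit is 1.

Answer: 1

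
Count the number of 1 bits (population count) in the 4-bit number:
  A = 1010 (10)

1010
1-bits at positions (from bit 0 = LSB): 1, 3
Count = 2

Answer: 2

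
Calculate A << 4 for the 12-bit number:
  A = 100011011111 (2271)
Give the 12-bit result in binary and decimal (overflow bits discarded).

Shift left by 4: drop the top 4 bit(s), append 4 zero(s) on the right.
  100011011111  ->  discard [1000], keep [11011111], append 0000
= 110111110000

Answer: 110111110000 (3568)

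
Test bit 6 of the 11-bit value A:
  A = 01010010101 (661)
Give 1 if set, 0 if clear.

Bit 6 is the 7th from the right.
  01010010101
      ^
That bit is 0.

Answer: 0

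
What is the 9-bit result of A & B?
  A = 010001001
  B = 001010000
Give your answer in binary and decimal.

Apply & to each column (1 only where both bits are 1):
  010001001
& 001010000
-----------
  000000000

Answer: 000000000 (0)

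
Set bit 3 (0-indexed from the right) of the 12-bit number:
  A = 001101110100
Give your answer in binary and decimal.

Mask = 1 << 3 = 000000001000
Bit 3 of A is 0, so OR-ing with the mask flips it to 1.
  001101110100
| 000000001000
--------------
  001101111100

Answer: 001101111100 (892)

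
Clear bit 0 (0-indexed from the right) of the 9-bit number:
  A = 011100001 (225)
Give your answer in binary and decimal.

Mask = ~(1 << 0) = 111111110
Bit 0 of A is 1, so AND-ing with the mask clears it to 0.
  011100001
& 111111110
-----------
  011100000

Answer: 011100000 (224)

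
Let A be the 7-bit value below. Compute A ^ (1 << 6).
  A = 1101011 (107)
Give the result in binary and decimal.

Mask = 1 << 6 = 1000000
Bit 6 of A is 1; XOR with the mask flips it to 0.
  1101011
^ 1000000
---------
  0101011

Answer: 0101011 (43)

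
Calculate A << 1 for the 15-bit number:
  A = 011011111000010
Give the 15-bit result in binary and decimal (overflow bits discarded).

Shift left by 1: drop the top 1 bit(s), append 1 zero(s) on the right.
  011011111000010  ->  discard [0], keep [11011111000010], append 0
= 110111110000100

Answer: 110111110000100 (28548)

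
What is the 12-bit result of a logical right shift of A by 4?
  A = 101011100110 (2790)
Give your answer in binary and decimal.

Logical shift right by 4: drop the bottom 4 bit(s), prepend 4 zero(s) on the left.
  101011100110  ->  keep [10101110], discard [0110], prepend 0000
= 000010101110

Answer: 000010101110 (174)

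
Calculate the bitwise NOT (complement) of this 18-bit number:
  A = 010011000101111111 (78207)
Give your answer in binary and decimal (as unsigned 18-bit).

Flip each bit (0->1, 1->0):
  010011000101111111
  101100111010000000

Answer: 101100111010000000 (183936)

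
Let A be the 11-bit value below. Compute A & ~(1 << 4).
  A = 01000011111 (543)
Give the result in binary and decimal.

Mask = ~(1 << 4) = 11111101111
Bit 4 of A is 1, so AND-ing with the mask clears it to 0.
  01000011111
& 11111101111
-------------
  01000001111

Answer: 01000001111 (527)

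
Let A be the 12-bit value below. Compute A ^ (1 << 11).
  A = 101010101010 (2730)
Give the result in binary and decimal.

Mask = 1 << 11 = 100000000000
Bit 11 of A is 1; XOR with the mask flips it to 0.
  101010101010
^ 100000000000
--------------
  001010101010

Answer: 001010101010 (682)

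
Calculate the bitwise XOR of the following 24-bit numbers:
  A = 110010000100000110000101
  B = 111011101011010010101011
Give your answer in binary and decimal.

Apply ^ to each column (1 where bits differ):
  110010000100000110000101
^ 111011101011010010101011
--------------------------
  001001101111010100101110

Answer: 001001101111010100101110 (2553134)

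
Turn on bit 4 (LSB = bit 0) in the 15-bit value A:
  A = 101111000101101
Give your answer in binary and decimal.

Mask = 1 << 4 = 000000000010000
Bit 4 of A is 0, so OR-ing with the mask flips it to 1.
  101111000101101
| 000000000010000
-----------------
  101111000111101

Answer: 101111000111101 (24125)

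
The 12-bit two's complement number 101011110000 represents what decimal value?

MSB is 1, so the value is negative. Find the magnitude:
1. Invert bits:  010100001111
2. Add 1:        010100010000  = 1296
3. Apply sign:   -1296

Answer: -1296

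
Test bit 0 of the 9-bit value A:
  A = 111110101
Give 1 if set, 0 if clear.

Bit 0 is the 1st from the right.
  111110101
          ^
That bit is 1.

Answer: 1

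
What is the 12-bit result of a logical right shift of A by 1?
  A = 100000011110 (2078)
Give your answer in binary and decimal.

Logical shift right by 1: drop the bottom 1 bit(s), prepend 1 zero(s) on the left.
  100000011110  ->  keep [10000001111], discard [0], prepend 0
= 010000001111

Answer: 010000001111 (1039)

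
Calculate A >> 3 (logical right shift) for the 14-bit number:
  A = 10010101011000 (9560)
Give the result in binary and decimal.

Logical shift right by 3: drop the bottom 3 bit(s), prepend 3 zero(s) on the left.
  10010101011000  ->  keep [10010101011], discard [000], prepend 000
= 00010010101011

Answer: 00010010101011 (1195)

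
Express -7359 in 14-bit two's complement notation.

1. Binary of +7359:  01110010111111
2. Invert bits:     10001101000000
3. Add 1:           10001101000001

Answer: 10001101000001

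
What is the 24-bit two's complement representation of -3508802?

1. Binary of +3508802:  001101011000101001000010
2. Invert bits:     110010100111010110111101
3. Add 1:           110010100111010110111110

Answer: 110010100111010110111110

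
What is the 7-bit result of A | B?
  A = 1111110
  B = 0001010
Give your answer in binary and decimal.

Apply | to each column (1 where either bit is 1):
  1111110
| 0001010
---------
  1111110

Answer: 1111110 (126)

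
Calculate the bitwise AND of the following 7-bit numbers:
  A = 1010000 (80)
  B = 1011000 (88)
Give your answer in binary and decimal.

Apply & to each column (1 only where both bits are 1):
  1010000
& 1011000
---------
  1010000

Answer: 1010000 (80)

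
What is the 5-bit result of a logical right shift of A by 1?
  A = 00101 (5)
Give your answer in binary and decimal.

Logical shift right by 1: drop the bottom 1 bit(s), prepend 1 zero(s) on the left.
  00101  ->  keep [0010], discard [1], prepend 0
= 00010

Answer: 00010 (2)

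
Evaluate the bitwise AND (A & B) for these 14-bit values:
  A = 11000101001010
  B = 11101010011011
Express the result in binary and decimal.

Apply & to each column (1 only where both bits are 1):
  11000101001010
& 11101010011011
----------------
  11000000001010

Answer: 11000000001010 (12298)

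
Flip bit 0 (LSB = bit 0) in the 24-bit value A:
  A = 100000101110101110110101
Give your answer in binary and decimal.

Mask = 1 << 0 = 000000000000000000000001
Bit 0 of A is 1; XOR with the mask flips it to 0.
  100000101110101110110101
^ 000000000000000000000001
--------------------------
  100000101110101110110100

Answer: 100000101110101110110100 (8580020)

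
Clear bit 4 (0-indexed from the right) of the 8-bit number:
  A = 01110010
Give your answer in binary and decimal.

Mask = ~(1 << 4) = 11101111
Bit 4 of A is 1, so AND-ing with the mask clears it to 0.
  01110010
& 11101111
----------
  01100010

Answer: 01100010 (98)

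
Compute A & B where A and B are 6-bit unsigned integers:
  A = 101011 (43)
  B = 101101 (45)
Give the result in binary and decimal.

Apply & to each column (1 only where both bits are 1):
  101011
& 101101
--------
  101001

Answer: 101001 (41)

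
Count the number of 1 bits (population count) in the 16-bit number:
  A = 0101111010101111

0101111010101111
1-bits at positions (from bit 0 = LSB): 0, 1, 2, 3, 5, 7, 9, 10, 11, 12, 14
Count = 11

Answer: 11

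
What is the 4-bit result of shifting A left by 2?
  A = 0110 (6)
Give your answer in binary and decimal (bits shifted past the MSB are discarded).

Shift left by 2: drop the top 2 bit(s), append 2 zero(s) on the right.
  0110  ->  discard [01], keep [10], append 00
= 1000

Answer: 1000 (8)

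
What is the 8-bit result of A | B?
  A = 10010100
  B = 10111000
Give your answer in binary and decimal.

Apply | to each column (1 where either bit is 1):
  10010100
| 10111000
----------
  10111100

Answer: 10111100 (188)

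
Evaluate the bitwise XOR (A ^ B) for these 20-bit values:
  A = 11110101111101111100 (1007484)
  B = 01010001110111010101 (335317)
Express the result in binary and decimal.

Apply ^ to each column (1 where bits differ):
  11110101111101111100
^ 01010001110111010101
----------------------
  10100100001010101001

Answer: 10100100001010101001 (672425)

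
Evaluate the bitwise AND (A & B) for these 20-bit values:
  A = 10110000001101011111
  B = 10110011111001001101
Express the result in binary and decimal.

Apply & to each column (1 only where both bits are 1):
  10110000001101011111
& 10110011111001001101
----------------------
  10110000001001001101

Answer: 10110000001001001101 (721485)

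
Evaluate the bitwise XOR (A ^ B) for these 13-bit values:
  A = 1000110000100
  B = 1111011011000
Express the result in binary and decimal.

Apply ^ to each column (1 where bits differ):
  1000110000100
^ 1111011011000
---------------
  0111101011100

Answer: 0111101011100 (3932)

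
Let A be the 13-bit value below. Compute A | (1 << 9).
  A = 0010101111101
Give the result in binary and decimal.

Mask = 1 << 9 = 0001000000000
Bit 9 of A is 0, so OR-ing with the mask flips it to 1.
  0010101111101
| 0001000000000
---------------
  0011101111101

Answer: 0011101111101 (1917)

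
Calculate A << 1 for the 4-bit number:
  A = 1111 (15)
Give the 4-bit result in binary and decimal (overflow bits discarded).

Shift left by 1: drop the top 1 bit(s), append 1 zero(s) on the right.
  1111  ->  discard [1], keep [111], append 0
= 1110

Answer: 1110 (14)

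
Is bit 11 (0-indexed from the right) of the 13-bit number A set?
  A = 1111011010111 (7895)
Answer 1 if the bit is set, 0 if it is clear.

Bit 11 is the 12th from the right.
  1111011010111
   ^
That bit is 1.

Answer: 1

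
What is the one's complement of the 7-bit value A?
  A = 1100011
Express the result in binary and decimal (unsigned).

Flip each bit (0->1, 1->0):
  1100011
  0011100

Answer: 0011100 (28)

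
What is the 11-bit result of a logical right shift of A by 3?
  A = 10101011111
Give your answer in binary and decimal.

Logical shift right by 3: drop the bottom 3 bit(s), prepend 3 zero(s) on the left.
  10101011111  ->  keep [10101011], discard [111], prepend 000
= 00010101011

Answer: 00010101011 (171)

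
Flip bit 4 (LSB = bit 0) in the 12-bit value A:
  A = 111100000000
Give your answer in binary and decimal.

Mask = 1 << 4 = 000000010000
Bit 4 of A is 0; XOR with the mask flips it to 1.
  111100000000
^ 000000010000
--------------
  111100010000

Answer: 111100010000 (3856)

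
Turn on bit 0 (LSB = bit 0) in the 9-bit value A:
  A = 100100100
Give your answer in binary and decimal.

Mask = 1 << 0 = 000000001
Bit 0 of A is 0, so OR-ing with the mask flips it to 1.
  100100100
| 000000001
-----------
  100100101

Answer: 100100101 (293)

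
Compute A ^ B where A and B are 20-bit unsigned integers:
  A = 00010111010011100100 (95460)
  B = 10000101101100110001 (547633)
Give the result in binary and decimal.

Apply ^ to each column (1 where bits differ):
  00010111010011100100
^ 10000101101100110001
----------------------
  10010010111111010101

Answer: 10010010111111010101 (602069)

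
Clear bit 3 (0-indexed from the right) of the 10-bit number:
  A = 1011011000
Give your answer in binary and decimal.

Mask = ~(1 << 3) = 1111110111
Bit 3 of A is 1, so AND-ing with the mask clears it to 0.
  1011011000
& 1111110111
------------
  1011010000

Answer: 1011010000 (720)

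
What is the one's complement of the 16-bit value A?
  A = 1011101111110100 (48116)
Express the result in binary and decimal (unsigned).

Flip each bit (0->1, 1->0):
  1011101111110100
  0100010000001011

Answer: 0100010000001011 (17419)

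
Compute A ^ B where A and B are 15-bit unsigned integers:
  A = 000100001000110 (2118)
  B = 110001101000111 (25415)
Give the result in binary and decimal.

Apply ^ to each column (1 where bits differ):
  000100001000110
^ 110001101000111
-----------------
  110101100000001

Answer: 110101100000001 (27393)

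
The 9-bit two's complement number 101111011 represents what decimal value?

MSB is 1, so the value is negative. Find the magnitude:
1. Invert bits:  010000100
2. Add 1:        010000101  = 133
3. Apply sign:   -133

Answer: -133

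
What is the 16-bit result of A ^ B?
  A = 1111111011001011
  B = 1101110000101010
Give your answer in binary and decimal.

Apply ^ to each column (1 where bits differ):
  1111111011001011
^ 1101110000101010
------------------
  0010001011100001

Answer: 0010001011100001 (8929)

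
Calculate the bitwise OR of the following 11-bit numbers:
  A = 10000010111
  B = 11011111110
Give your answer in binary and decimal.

Apply | to each column (1 where either bit is 1):
  10000010111
| 11011111110
-------------
  11011111111

Answer: 11011111111 (1791)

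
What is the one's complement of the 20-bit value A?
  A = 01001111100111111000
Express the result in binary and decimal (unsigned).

Flip each bit (0->1, 1->0):
  01001111100111111000
  10110000011000000111

Answer: 10110000011000000111 (722439)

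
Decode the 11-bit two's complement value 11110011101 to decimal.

MSB is 1, so the value is negative. Find the magnitude:
1. Invert bits:  00001100010
2. Add 1:        00001100011  = 99
3. Apply sign:   -99

Answer: -99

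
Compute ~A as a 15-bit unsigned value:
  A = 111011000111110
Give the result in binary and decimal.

Flip each bit (0->1, 1->0):
  111011000111110
  000100111000001

Answer: 000100111000001 (2497)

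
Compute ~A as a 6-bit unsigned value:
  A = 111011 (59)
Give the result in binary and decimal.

Flip each bit (0->1, 1->0):
  111011
  000100

Answer: 000100 (4)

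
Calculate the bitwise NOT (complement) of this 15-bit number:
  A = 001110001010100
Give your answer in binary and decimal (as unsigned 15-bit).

Flip each bit (0->1, 1->0):
  001110001010100
  110001110101011

Answer: 110001110101011 (25515)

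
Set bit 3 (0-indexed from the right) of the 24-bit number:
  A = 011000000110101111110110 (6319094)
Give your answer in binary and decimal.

Mask = 1 << 3 = 000000000000000000001000
Bit 3 of A is 0, so OR-ing with the mask flips it to 1.
  011000000110101111110110
| 000000000000000000001000
--------------------------
  011000000110101111111110

Answer: 011000000110101111111110 (6319102)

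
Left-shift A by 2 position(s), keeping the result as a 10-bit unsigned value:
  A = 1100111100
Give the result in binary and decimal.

Shift left by 2: drop the top 2 bit(s), append 2 zero(s) on the right.
  1100111100  ->  discard [11], keep [00111100], append 00
= 0011110000

Answer: 0011110000 (240)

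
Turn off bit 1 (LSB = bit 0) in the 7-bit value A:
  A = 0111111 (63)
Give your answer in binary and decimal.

Mask = ~(1 << 1) = 1111101
Bit 1 of A is 1, so AND-ing with the mask clears it to 0.
  0111111
& 1111101
---------
  0111101

Answer: 0111101 (61)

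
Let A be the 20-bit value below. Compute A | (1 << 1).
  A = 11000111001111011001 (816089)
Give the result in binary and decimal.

Mask = 1 << 1 = 00000000000000000010
Bit 1 of A is 0, so OR-ing with the mask flips it to 1.
  11000111001111011001
| 00000000000000000010
----------------------
  11000111001111011011

Answer: 11000111001111011011 (816091)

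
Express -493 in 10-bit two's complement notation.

1. Binary of +493:  0111101101
2. Invert bits:     1000010010
3. Add 1:           1000010011

Answer: 1000010011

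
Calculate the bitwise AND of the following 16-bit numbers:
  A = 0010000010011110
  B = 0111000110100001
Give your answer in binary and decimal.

Apply & to each column (1 only where both bits are 1):
  0010000010011110
& 0111000110100001
------------------
  0010000010000000

Answer: 0010000010000000 (8320)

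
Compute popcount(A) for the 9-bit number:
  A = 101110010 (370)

101110010
1-bits at positions (from bit 0 = LSB): 1, 4, 5, 6, 8
Count = 5

Answer: 5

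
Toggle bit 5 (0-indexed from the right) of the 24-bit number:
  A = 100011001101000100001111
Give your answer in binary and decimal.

Mask = 1 << 5 = 000000000000000000100000
Bit 5 of A is 0; XOR with the mask flips it to 1.
  100011001101000100001111
^ 000000000000000000100000
--------------------------
  100011001101000100101111

Answer: 100011001101000100101111 (9228591)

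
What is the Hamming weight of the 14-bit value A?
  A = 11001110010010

11001110010010
1-bits at positions (from bit 0 = LSB): 1, 4, 7, 8, 9, 12, 13
Count = 7

Answer: 7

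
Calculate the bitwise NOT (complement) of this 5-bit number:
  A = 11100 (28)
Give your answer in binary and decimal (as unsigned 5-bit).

Flip each bit (0->1, 1->0):
  11100
  00011

Answer: 00011 (3)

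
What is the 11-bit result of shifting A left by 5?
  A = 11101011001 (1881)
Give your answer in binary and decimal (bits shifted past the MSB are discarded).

Shift left by 5: drop the top 5 bit(s), append 5 zero(s) on the right.
  11101011001  ->  discard [11101], keep [011001], append 00000
= 01100100000

Answer: 01100100000 (800)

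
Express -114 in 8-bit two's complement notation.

1. Binary of +114:  01110010
2. Invert bits:     10001101
3. Add 1:           10001110

Answer: 10001110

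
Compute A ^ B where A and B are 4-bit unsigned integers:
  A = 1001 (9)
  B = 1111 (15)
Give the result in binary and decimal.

Apply ^ to each column (1 where bits differ):
  1001
^ 1111
------
  0110

Answer: 0110 (6)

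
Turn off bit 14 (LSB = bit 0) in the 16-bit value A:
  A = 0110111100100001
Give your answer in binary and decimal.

Mask = ~(1 << 14) = 1011111111111111
Bit 14 of A is 1, so AND-ing with the mask clears it to 0.
  0110111100100001
& 1011111111111111
------------------
  0010111100100001

Answer: 0010111100100001 (12065)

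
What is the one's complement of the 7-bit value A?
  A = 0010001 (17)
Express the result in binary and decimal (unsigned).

Flip each bit (0->1, 1->0):
  0010001
  1101110

Answer: 1101110 (110)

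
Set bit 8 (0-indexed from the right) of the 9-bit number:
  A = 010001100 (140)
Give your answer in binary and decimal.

Mask = 1 << 8 = 100000000
Bit 8 of A is 0, so OR-ing with the mask flips it to 1.
  010001100
| 100000000
-----------
  110001100

Answer: 110001100 (396)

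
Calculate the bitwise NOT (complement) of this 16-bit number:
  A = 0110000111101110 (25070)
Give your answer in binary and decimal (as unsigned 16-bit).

Flip each bit (0->1, 1->0):
  0110000111101110
  1001111000010001

Answer: 1001111000010001 (40465)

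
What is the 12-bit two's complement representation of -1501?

1. Binary of +1501:  010111011101
2. Invert bits:     101000100010
3. Add 1:           101000100011

Answer: 101000100011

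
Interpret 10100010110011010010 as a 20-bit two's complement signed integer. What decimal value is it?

MSB is 1, so the value is negative. Find the magnitude:
1. Invert bits:  01011101001100101101
2. Add 1:        01011101001100101110  = 381742
3. Apply sign:   -381742

Answer: -381742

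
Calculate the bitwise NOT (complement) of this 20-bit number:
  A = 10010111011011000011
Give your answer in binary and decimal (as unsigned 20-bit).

Flip each bit (0->1, 1->0):
  10010111011011000011
  01101000100100111100

Answer: 01101000100100111100 (428348)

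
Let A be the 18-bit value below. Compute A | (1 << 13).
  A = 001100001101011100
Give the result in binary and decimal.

Mask = 1 << 13 = 000010000000000000
Bit 13 of A is 0, so OR-ing with the mask flips it to 1.
  001100001101011100
| 000010000000000000
--------------------
  001110001101011100

Answer: 001110001101011100 (58204)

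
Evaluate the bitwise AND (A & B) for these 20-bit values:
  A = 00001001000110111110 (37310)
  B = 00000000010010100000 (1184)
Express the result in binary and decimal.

Apply & to each column (1 only where both bits are 1):
  00001001000110111110
& 00000000010010100000
----------------------
  00000000000010100000

Answer: 00000000000010100000 (160)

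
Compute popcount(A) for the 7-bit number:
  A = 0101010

0101010
1-bits at positions (from bit 0 = LSB): 1, 3, 5
Count = 3

Answer: 3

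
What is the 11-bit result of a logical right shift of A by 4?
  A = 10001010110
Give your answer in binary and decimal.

Logical shift right by 4: drop the bottom 4 bit(s), prepend 4 zero(s) on the left.
  10001010110  ->  keep [1000101], discard [0110], prepend 0000
= 00001000101

Answer: 00001000101 (69)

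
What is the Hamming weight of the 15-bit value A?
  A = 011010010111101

011010010111101
1-bits at positions (from bit 0 = LSB): 0, 2, 3, 4, 5, 7, 10, 12, 13
Count = 9

Answer: 9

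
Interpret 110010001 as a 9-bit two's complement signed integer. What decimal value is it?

MSB is 1, so the value is negative. Find the magnitude:
1. Invert bits:  001101110
2. Add 1:        001101111  = 111
3. Apply sign:   -111

Answer: -111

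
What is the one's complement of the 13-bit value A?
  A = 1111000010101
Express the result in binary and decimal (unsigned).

Flip each bit (0->1, 1->0):
  1111000010101
  0000111101010

Answer: 0000111101010 (490)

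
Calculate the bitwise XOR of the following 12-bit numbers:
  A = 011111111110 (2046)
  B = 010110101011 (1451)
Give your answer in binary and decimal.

Apply ^ to each column (1 where bits differ):
  011111111110
^ 010110101011
--------------
  001001010101

Answer: 001001010101 (597)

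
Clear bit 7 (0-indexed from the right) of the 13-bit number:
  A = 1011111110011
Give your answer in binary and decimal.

Mask = ~(1 << 7) = 1111101111111
Bit 7 of A is 1, so AND-ing with the mask clears it to 0.
  1011111110011
& 1111101111111
---------------
  1011101110011

Answer: 1011101110011 (6003)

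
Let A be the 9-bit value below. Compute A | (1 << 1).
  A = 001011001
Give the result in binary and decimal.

Mask = 1 << 1 = 000000010
Bit 1 of A is 0, so OR-ing with the mask flips it to 1.
  001011001
| 000000010
-----------
  001011011

Answer: 001011011 (91)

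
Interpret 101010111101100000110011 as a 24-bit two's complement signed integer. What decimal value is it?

MSB is 1, so the value is negative. Find the magnitude:
1. Invert bits:  010101000010011111001100
2. Add 1:        010101000010011111001101  = 5515213
3. Apply sign:   -5515213

Answer: -5515213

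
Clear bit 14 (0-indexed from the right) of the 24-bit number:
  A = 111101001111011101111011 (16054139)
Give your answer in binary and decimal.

Mask = ~(1 << 14) = 111111111011111111111111
Bit 14 of A is 1, so AND-ing with the mask clears it to 0.
  111101001111011101111011
& 111111111011111111111111
--------------------------
  111101001011011101111011

Answer: 111101001011011101111011 (16037755)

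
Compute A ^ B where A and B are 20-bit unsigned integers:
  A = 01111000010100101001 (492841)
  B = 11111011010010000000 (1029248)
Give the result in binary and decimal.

Apply ^ to each column (1 where bits differ):
  01111000010100101001
^ 11111011010010000000
----------------------
  10000011000110101001

Answer: 10000011000110101001 (537001)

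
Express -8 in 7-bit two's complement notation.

1. Binary of +8:  0001000
2. Invert bits:     1110111
3. Add 1:           1111000

Answer: 1111000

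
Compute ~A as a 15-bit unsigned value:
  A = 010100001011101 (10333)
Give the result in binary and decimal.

Flip each bit (0->1, 1->0):
  010100001011101
  101011110100010

Answer: 101011110100010 (22434)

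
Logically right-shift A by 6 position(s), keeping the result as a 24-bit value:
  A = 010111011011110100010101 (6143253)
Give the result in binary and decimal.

Logical shift right by 6: drop the bottom 6 bit(s), prepend 6 zero(s) on the left.
  010111011011110100010101  ->  keep [010111011011110100], discard [010101], prepend 000000
= 000000010111011011110100

Answer: 000000010111011011110100 (95988)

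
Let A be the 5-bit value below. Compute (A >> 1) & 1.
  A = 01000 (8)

Bit 1 is the 2nd from the right.
  01000
     ^
That bit is 0.

Answer: 0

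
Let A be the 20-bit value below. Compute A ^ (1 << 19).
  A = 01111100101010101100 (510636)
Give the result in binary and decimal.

Mask = 1 << 19 = 10000000000000000000
Bit 19 of A is 0; XOR with the mask flips it to 1.
  01111100101010101100
^ 10000000000000000000
----------------------
  11111100101010101100

Answer: 11111100101010101100 (1034924)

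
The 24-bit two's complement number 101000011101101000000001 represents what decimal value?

MSB is 1, so the value is negative. Find the magnitude:
1. Invert bits:  010111100010010111111110
2. Add 1:        010111100010010111111111  = 6170111
3. Apply sign:   -6170111

Answer: -6170111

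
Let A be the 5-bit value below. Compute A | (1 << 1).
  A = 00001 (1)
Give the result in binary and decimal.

Mask = 1 << 1 = 00010
Bit 1 of A is 0, so OR-ing with the mask flips it to 1.
  00001
| 00010
-------
  00011

Answer: 00011 (3)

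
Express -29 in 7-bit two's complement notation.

1. Binary of +29:  0011101
2. Invert bits:     1100010
3. Add 1:           1100011

Answer: 1100011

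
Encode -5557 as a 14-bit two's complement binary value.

1. Binary of +5557:  01010110110101
2. Invert bits:     10101001001010
3. Add 1:           10101001001011

Answer: 10101001001011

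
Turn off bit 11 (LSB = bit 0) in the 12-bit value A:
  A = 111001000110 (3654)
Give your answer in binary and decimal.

Mask = ~(1 << 11) = 011111111111
Bit 11 of A is 1, so AND-ing with the mask clears it to 0.
  111001000110
& 011111111111
--------------
  011001000110

Answer: 011001000110 (1606)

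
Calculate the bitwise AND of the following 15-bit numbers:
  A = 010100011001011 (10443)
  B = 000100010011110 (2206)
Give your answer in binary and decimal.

Apply & to each column (1 only where both bits are 1):
  010100011001011
& 000100010011110
-----------------
  000100010001010

Answer: 000100010001010 (2186)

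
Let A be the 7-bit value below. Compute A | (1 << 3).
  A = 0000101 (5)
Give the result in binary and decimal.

Mask = 1 << 3 = 0001000
Bit 3 of A is 0, so OR-ing with the mask flips it to 1.
  0000101
| 0001000
---------
  0001101

Answer: 0001101 (13)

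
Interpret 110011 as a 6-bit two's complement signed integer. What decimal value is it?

MSB is 1, so the value is negative. Find the magnitude:
1. Invert bits:  001100
2. Add 1:        001101  = 13
3. Apply sign:   -13

Answer: -13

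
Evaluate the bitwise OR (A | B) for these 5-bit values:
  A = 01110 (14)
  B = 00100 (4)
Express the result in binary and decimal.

Apply | to each column (1 where either bit is 1):
  01110
| 00100
-------
  01110

Answer: 01110 (14)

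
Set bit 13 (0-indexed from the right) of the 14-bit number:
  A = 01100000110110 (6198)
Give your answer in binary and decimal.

Mask = 1 << 13 = 10000000000000
Bit 13 of A is 0, so OR-ing with the mask flips it to 1.
  01100000110110
| 10000000000000
----------------
  11100000110110

Answer: 11100000110110 (14390)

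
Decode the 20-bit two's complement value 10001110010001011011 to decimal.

MSB is 1, so the value is negative. Find the magnitude:
1. Invert bits:  01110001101110100100
2. Add 1:        01110001101110100101  = 465829
3. Apply sign:   -465829

Answer: -465829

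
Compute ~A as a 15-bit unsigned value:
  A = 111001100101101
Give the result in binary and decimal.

Flip each bit (0->1, 1->0):
  111001100101101
  000110011010010

Answer: 000110011010010 (3282)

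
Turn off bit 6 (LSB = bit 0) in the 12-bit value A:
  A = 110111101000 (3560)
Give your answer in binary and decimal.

Mask = ~(1 << 6) = 111110111111
Bit 6 of A is 1, so AND-ing with the mask clears it to 0.
  110111101000
& 111110111111
--------------
  110110101000

Answer: 110110101000 (3496)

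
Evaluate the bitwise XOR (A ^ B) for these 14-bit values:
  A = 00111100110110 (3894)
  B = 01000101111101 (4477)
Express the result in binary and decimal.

Apply ^ to each column (1 where bits differ):
  00111100110110
^ 01000101111101
----------------
  01111001001011

Answer: 01111001001011 (7755)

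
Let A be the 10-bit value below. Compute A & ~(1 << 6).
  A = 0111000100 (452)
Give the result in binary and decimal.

Mask = ~(1 << 6) = 1110111111
Bit 6 of A is 1, so AND-ing with the mask clears it to 0.
  0111000100
& 1110111111
------------
  0110000100

Answer: 0110000100 (388)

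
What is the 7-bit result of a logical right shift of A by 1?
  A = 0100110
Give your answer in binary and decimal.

Logical shift right by 1: drop the bottom 1 bit(s), prepend 1 zero(s) on the left.
  0100110  ->  keep [010011], discard [0], prepend 0
= 0010011

Answer: 0010011 (19)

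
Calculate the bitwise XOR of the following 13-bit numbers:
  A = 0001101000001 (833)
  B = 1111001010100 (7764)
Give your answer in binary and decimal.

Apply ^ to each column (1 where bits differ):
  0001101000001
^ 1111001010100
---------------
  1110100010101

Answer: 1110100010101 (7445)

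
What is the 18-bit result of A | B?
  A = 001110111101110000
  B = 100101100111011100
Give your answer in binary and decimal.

Apply | to each column (1 where either bit is 1):
  001110111101110000
| 100101100111011100
--------------------
  101111111111111100

Answer: 101111111111111100 (196604)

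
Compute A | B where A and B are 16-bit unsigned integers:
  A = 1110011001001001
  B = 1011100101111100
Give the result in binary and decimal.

Apply | to each column (1 where either bit is 1):
  1110011001001001
| 1011100101111100
------------------
  1111111101111101

Answer: 1111111101111101 (65405)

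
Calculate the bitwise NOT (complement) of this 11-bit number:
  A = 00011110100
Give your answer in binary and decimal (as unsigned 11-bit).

Flip each bit (0->1, 1->0):
  00011110100
  11100001011

Answer: 11100001011 (1803)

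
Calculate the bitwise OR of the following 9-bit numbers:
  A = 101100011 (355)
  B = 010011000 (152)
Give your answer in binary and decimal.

Apply | to each column (1 where either bit is 1):
  101100011
| 010011000
-----------
  111111011

Answer: 111111011 (507)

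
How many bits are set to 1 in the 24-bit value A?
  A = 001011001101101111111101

001011001101101111111101
1-bits at positions (from bit 0 = LSB): 0, 2, 3, 4, 5, 6, 7, 8, 9, 11, 12, 14, 15, 18, 19, 21
Count = 16

Answer: 16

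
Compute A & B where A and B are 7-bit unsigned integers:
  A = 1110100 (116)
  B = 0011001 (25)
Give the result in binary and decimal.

Apply & to each column (1 only where both bits are 1):
  1110100
& 0011001
---------
  0010000

Answer: 0010000 (16)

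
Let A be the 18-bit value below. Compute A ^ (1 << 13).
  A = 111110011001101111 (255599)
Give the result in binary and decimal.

Mask = 1 << 13 = 000010000000000000
Bit 13 of A is 1; XOR with the mask flips it to 0.
  111110011001101111
^ 000010000000000000
--------------------
  111100011001101111

Answer: 111100011001101111 (247407)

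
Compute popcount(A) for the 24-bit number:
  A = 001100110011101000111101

001100110011101000111101
1-bits at positions (from bit 0 = LSB): 0, 2, 3, 4, 5, 9, 11, 12, 13, 16, 17, 20, 21
Count = 13

Answer: 13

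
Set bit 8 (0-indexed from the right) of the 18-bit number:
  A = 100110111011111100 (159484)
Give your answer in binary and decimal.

Mask = 1 << 8 = 000000000100000000
Bit 8 of A is 0, so OR-ing with the mask flips it to 1.
  100110111011111100
| 000000000100000000
--------------------
  100110111111111100

Answer: 100110111111111100 (159740)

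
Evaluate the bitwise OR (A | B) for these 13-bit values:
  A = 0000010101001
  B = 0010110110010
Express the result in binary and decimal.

Apply | to each column (1 where either bit is 1):
  0000010101001
| 0010110110010
---------------
  0010110111011

Answer: 0010110111011 (1467)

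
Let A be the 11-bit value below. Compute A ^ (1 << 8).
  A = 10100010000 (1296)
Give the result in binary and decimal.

Mask = 1 << 8 = 00100000000
Bit 8 of A is 1; XOR with the mask flips it to 0.
  10100010000
^ 00100000000
-------------
  10000010000

Answer: 10000010000 (1040)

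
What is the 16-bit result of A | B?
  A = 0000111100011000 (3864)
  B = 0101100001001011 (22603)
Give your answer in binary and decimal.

Apply | to each column (1 where either bit is 1):
  0000111100011000
| 0101100001001011
------------------
  0101111101011011

Answer: 0101111101011011 (24411)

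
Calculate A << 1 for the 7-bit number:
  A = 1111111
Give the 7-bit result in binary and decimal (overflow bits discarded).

Shift left by 1: drop the top 1 bit(s), append 1 zero(s) on the right.
  1111111  ->  discard [1], keep [111111], append 0
= 1111110

Answer: 1111110 (126)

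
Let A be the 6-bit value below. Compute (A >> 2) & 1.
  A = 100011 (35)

Bit 2 is the 3rd from the right.
  100011
     ^
That bit is 0.

Answer: 0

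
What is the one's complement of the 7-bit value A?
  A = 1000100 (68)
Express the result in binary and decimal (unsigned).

Flip each bit (0->1, 1->0):
  1000100
  0111011

Answer: 0111011 (59)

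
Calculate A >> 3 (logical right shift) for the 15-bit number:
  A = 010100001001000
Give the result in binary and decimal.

Logical shift right by 3: drop the bottom 3 bit(s), prepend 3 zero(s) on the left.
  010100001001000  ->  keep [010100001001], discard [000], prepend 000
= 000010100001001

Answer: 000010100001001 (1289)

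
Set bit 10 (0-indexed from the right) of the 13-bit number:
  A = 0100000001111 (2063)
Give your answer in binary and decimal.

Mask = 1 << 10 = 0010000000000
Bit 10 of A is 0, so OR-ing with the mask flips it to 1.
  0100000001111
| 0010000000000
---------------
  0110000001111

Answer: 0110000001111 (3087)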